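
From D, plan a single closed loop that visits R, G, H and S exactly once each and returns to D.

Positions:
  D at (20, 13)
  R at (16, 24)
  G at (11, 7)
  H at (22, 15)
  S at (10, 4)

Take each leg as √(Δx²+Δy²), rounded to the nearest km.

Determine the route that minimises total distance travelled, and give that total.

Minimum total distance: 48 km.

D → R → G → H → S → D: 12+18+14+16+13 = 73
D → R → G → S → H → D: 12+18+3+16+3 = 52
D → R → H → G → S → D: 12+11+14+3+13 = 53
D → R → H → S → G → D: 12+11+16+3+11 = 53
D → R → S → G → H → D: 12+21+3+14+3 = 53
D → R → S → H → G → D: 12+21+16+14+11 = 74
D → G → R → H → S → D: 11+18+11+16+13 = 69
D → G → R → S → H → D: 11+18+21+16+3 = 69
D → G → H → R → S → D: 11+14+11+21+13 = 70
D → G → S → R → H → D: 11+3+21+11+3 = 49
D → H → R → G → S → D: 3+11+18+3+13 = 48
D → H → G → R → S → D: 3+14+18+21+13 = 69
The minimum is 48.
One optimal route: D → H → R → G → S → D (or its reverse).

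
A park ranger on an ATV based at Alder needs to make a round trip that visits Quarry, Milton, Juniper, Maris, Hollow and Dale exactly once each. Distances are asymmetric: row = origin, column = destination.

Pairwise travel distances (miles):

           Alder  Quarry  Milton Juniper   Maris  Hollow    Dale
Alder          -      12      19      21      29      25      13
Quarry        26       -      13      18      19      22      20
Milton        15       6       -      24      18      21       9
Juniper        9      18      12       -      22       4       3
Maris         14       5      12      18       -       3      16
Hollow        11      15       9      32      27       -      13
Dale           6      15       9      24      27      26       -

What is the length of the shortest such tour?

Shortest round trip = 72 miles.

Alder → Quarry → Milton → Juniper → Maris → Hollow → Dale → Alder: 12+13+24+22+3+13+6 = 93
Alder → Quarry → Milton → Juniper → Maris → Dale → Hollow → Alder: 12+13+24+22+16+26+11 = 124
Alder → Quarry → Milton → Juniper → Hollow → Maris → Dale → Alder: 12+13+24+4+27+16+6 = 102
Alder → Quarry → Milton → Juniper → Hollow → Dale → Maris → Alder: 12+13+24+4+13+27+14 = 107
Alder → Quarry → Milton → Juniper → Dale → Maris → Hollow → Alder: 12+13+24+3+27+3+11 = 93
Alder → Quarry → Milton → Juniper → Dale → Hollow → Maris → Alder: 12+13+24+3+26+27+14 = 119
Alder → Quarry → Milton → Maris → Juniper → Hollow → Dale → Alder: 12+13+18+18+4+13+6 = 84
Alder → Quarry → Milton → Maris → Juniper → Dale → Hollow → Alder: 12+13+18+18+3+26+11 = 101
… (712 more)
Alder → Juniper → Dale → Milton → Quarry → Maris → Hollow → Alder: 21+3+9+6+19+3+11 = 72  ← best
The minimum is 72.
One optimal route: Alder → Juniper → Dale → Milton → Quarry → Maris → Hollow → Alder.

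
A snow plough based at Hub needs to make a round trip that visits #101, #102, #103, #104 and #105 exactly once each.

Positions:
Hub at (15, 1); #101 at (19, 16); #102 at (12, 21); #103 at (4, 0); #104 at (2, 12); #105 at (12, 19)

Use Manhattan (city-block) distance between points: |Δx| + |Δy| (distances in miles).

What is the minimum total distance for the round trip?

Shortest round trip = 76 miles.

There are 60 distinct closed tours to check (reversals are equivalent).
Hub-#101-#102-#103-#104-#105-Hub: 19+12+29+14+17+21 = 112
Hub-#101-#102-#103-#105-#104-Hub: 19+12+29+27+17+24 = 128
Hub-#101-#102-#104-#103-#105-Hub: 19+12+19+14+27+21 = 112
Hub-#101-#102-#104-#105-#103-Hub: 19+12+19+17+27+12 = 106
Hub-#101-#102-#105-#103-#104-Hub: 19+12+2+27+14+24 = 98
Hub-#101-#102-#105-#104-#103-Hub: 19+12+2+17+14+12 = 76
Hub-#101-#103-#102-#104-#105-Hub: 19+31+29+19+17+21 = 136
Hub-#101-#103-#102-#105-#104-Hub: 19+31+29+2+17+24 = 122
Hub-#101-#103-#104-#102-#105-Hub: 19+31+14+19+2+21 = 106
Hub-#101-#103-#104-#105-#102-Hub: 19+31+14+17+2+23 = 106
Hub-#101-#103-#105-#102-#104-Hub: 19+31+27+2+19+24 = 122
Hub-#101-#103-#105-#104-#102-Hub: 19+31+27+17+19+23 = 136
Hub-#101-#104-#102-#103-#105-Hub: 19+21+19+29+27+21 = 136
Hub-#101-#104-#102-#105-#103-Hub: 19+21+19+2+27+12 = 100
… (46 more)
The minimum is 76.
One optimal route: Hub → #101 → #102 → #105 → #104 → #103 → Hub (or its reverse).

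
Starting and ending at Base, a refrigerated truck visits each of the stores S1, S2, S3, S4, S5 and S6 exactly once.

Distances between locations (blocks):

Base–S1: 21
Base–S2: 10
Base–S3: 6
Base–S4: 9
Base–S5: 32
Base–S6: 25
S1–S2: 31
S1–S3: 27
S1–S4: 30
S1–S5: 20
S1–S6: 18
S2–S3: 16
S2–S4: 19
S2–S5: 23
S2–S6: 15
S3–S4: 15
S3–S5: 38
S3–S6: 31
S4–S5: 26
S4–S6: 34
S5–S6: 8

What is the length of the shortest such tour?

Shortest round trip = 104 blocks.

Base→S1→S2→S3→S4→S5→S6→Base: 21+31+16+15+26+8+25 = 142
Base→S1→S2→S3→S4→S6→S5→Base: 21+31+16+15+34+8+32 = 157
Base→S1→S2→S3→S5→S4→S6→Base: 21+31+16+38+26+34+25 = 191
Base→S1→S2→S3→S5→S6→S4→Base: 21+31+16+38+8+34+9 = 157
Base→S1→S2→S3→S6→S4→S5→Base: 21+31+16+31+34+26+32 = 191
Base→S1→S2→S3→S6→S5→S4→Base: 21+31+16+31+8+26+9 = 142
Base→S1→S2→S4→S3→S5→S6→Base: 21+31+19+15+38+8+25 = 157
Base→S1→S2→S4→S3→S6→S5→Base: 21+31+19+15+31+8+32 = 157
… (352 more)
Base→S1→S5→S6→S2→S3→S4→Base: 21+20+8+15+16+15+9 = 104  ← best
The minimum is 104.
One optimal route: Base → S1 → S5 → S6 → S2 → S3 → S4 → Base (or its reverse).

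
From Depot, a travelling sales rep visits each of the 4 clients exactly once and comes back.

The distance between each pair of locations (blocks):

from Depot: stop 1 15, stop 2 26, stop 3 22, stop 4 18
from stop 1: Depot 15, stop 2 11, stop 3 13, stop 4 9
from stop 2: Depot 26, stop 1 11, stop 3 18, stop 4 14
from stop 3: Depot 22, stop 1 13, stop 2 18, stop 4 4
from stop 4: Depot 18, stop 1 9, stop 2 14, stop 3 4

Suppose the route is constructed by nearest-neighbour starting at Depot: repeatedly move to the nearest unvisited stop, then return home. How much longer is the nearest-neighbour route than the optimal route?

From Depot: stop 1=15, stop 4=18, stop 3=22, stop 2=26 → choose stop 1 (15).
From stop 1: stop 4=9, stop 2=11, stop 3=13 → choose stop 4 (9).
From stop 4: stop 3=4, stop 2=14 → choose stop 3 (4).
From stop 3: stop 2=18 → choose stop 2 (18).
NN route Depot → stop 1 → stop 4 → stop 3 → stop 2 → Depot costs 72.
Optimal: Depot → stop 1 → stop 2 → stop 3 → stop 4 → Depot costs 66 (by enumerating all 12 distinct tours).
Excess = 72 − 66 = 6.

Excess over optimum: 6 blocks.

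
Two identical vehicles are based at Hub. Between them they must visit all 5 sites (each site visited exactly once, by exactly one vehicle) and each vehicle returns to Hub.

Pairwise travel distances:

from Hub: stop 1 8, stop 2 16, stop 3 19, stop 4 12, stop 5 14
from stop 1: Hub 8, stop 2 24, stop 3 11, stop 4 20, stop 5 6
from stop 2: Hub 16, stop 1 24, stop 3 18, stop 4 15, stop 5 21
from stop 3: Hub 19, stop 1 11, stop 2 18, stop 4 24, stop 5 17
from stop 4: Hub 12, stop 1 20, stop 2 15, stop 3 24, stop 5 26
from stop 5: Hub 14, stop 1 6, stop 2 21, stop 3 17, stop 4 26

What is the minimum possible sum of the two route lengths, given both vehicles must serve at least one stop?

Check every non-empty split of the stops between the two vehicles; for each half take its own optimal tour:
  {stop 1} + {stop 2, stop 3, stop 4, stop 5}: 16 + 76 = 92
  {stop 2} + {stop 1, stop 3, stop 4, stop 5}: 32 + 67 = 99
  {stop 1, stop 2} + {stop 3, stop 4, stop 5}: 48 + 67 = 115
  {stop 3} + {stop 1, stop 2, stop 4, stop 5}: 38 + 62 = 100
  {stop 1, stop 3} + {stop 2, stop 4, stop 5}: 38 + 62 = 100
  {stop 2, stop 3} + {stop 1, stop 4, stop 5}: 53 + 52 = 105
  … (15 splits in total)
  {stop 4} + {stop 1, stop 2, stop 3, stop 5}: 24 + 65 = 89  ← best
Best: vehicle 1 Hub → stop 4 → Hub = 24; vehicle 2 Hub → stop 1 → stop 5 → stop 3 → stop 2 → Hub = 65; combined 89.

Minimum combined distance: 89.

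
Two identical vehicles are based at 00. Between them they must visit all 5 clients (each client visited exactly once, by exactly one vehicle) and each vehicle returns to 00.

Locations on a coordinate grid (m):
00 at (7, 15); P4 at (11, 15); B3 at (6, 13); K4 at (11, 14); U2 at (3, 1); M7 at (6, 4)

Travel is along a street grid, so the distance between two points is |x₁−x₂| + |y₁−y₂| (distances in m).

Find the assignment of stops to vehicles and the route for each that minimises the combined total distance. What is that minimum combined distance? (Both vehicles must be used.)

46 m — the smallest possible combined total.

Try each way of splitting the stops between the two vehicles (each non-empty) and, for each split, find the best tour for each vehicle:
  {P4} + {B3, K4, U2, M7}: 8 + 44 = 52
  {B3} + {P4, K4, U2, M7}: 6 + 44 = 50
  {P4, B3} + {K4, U2, M7}: 14 + 44 = 58
  {K4} + {P4, B3, U2, M7}: 10 + 44 = 54
  {P4, K4} + {B3, U2, M7}: 10 + 36 = 46
  {B3, K4} + {P4, U2, M7}: 14 + 44 = 58
  … (15 splits in total)
Best: vehicle 1 00 → P4 → K4 → 00 = 10; vehicle 2 00 → B3 → U2 → M7 → 00 = 36; combined 46.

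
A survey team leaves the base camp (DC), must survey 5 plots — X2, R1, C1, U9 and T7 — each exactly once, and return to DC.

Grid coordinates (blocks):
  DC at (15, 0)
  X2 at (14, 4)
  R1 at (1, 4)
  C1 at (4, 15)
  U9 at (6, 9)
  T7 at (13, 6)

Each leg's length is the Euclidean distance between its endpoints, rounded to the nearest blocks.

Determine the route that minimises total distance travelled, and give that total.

Minimum total distance: 46 blocks.

DC-X2-R1-C1-U9-T7-DC: 4+13+11+6+8+6 = 48
DC-X2-R1-C1-T7-U9-DC: 4+13+11+13+8+13 = 62
DC-X2-R1-U9-C1-T7-DC: 4+13+7+6+13+6 = 49
DC-X2-R1-U9-T7-C1-DC: 4+13+7+8+13+19 = 64
DC-X2-R1-T7-C1-U9-DC: 4+13+12+13+6+13 = 61
DC-X2-R1-T7-U9-C1-DC: 4+13+12+8+6+19 = 62
DC-X2-C1-R1-U9-T7-DC: 4+15+11+7+8+6 = 51
DC-X2-C1-R1-T7-U9-DC: 4+15+11+12+8+13 = 63
DC-X2-C1-U9-R1-T7-DC: 4+15+6+7+12+6 = 50
DC-X2-C1-U9-T7-R1-DC: 4+15+6+8+12+15 = 60
DC-X2-C1-T7-R1-U9-DC: 4+15+13+12+7+13 = 64
DC-X2-C1-T7-U9-R1-DC: 4+15+13+8+7+15 = 62
DC-X2-U9-R1-C1-T7-DC: 4+9+7+11+13+6 = 50
DC-X2-U9-R1-T7-C1-DC: 4+9+7+12+13+19 = 64
… (46 more)
DC-X2-T7-U9-C1-R1-DC: 4+2+8+6+11+15 = 46  ← best
The minimum is 46.
One optimal route: DC → X2 → T7 → U9 → C1 → R1 → DC (or its reverse).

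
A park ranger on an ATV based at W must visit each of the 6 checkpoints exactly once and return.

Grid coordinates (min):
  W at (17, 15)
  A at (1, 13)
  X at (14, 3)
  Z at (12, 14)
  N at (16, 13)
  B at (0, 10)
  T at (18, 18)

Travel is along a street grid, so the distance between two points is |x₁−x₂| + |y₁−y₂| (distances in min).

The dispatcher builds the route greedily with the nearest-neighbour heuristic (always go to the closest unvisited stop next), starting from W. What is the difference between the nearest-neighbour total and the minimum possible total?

From W: N=3, T=4, Z=6, X=15, A=18, B=22 → choose N (3).
From N: Z=5, T=7, X=12, A=15, B=19 → choose Z (5).
From Z: T=10, A=12, X=13, B=16 → choose T (10).
From T: X=19, A=22, B=26 → choose X (19).
From X: B=21, A=23 → choose B (21).
From B: A=4 → choose A (4).
NN route W → N → Z → T → X → B → A → W costs 80.
Optimal: W → Z → A → B → X → N → T → W costs 66 (by enumerating all 360 distinct tours).
Excess = 80 − 66 = 14.

The nearest-neighbour route is 14 min longer than optimal.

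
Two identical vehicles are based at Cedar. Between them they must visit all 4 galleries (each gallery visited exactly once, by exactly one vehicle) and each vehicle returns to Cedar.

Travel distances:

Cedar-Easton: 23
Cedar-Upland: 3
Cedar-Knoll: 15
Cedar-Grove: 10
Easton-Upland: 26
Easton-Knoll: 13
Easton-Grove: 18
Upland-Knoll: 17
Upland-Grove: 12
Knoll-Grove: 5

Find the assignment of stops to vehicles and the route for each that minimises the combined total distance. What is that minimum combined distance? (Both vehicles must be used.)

Minimum combined distance: 57.

Try each way of splitting the stops between the two vehicles (each non-empty) and, for each split, find the best tour for each vehicle:
  {Easton} + {Upland, Knoll, Grove}: 46 + 35 = 81
  {Upland} + {Easton, Knoll, Grove}: 6 + 51 = 57
  {Easton, Upland} + {Knoll, Grove}: 52 + 30 = 82
  {Knoll} + {Easton, Upland, Grove}: 30 + 56 = 86
  {Easton, Knoll} + {Upland, Grove}: 51 + 25 = 76
  {Upland, Knoll} + {Easton, Grove}: 35 + 51 = 86
  … (7 splits in total)
Best: vehicle 1 Cedar → Upland → Cedar = 6; vehicle 2 Cedar → Easton → Knoll → Grove → Cedar = 51; combined 57.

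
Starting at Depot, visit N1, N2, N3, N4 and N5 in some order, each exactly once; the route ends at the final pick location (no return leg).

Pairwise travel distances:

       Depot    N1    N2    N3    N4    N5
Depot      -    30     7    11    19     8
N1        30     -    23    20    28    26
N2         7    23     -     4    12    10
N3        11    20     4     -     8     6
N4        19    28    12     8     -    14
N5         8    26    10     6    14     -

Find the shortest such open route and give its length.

There are 5! = 120 possible orderings.
Depot→N1→N2→N3→N4→N5: 30+23+4+8+14 = 79
Depot→N1→N2→N3→N5→N4: 30+23+4+6+14 = 77
Depot→N1→N2→N4→N3→N5: 30+23+12+8+6 = 79
Depot→N1→N2→N4→N5→N3: 30+23+12+14+6 = 85
Depot→N1→N2→N5→N3→N4: 30+23+10+6+8 = 77
Depot→N1→N2→N5→N4→N3: 30+23+10+14+8 = 85
Depot→N1→N3→N2→N4→N5: 30+20+4+12+14 = 80
Depot→N1→N3→N2→N5→N4: 30+20+4+10+14 = 78
Depot→N1→N3→N4→N2→N5: 30+20+8+12+10 = 80
Depot→N1→N3→N4→N5→N2: 30+20+8+14+10 = 82
Depot→N1→N3→N5→N2→N4: 30+20+6+10+12 = 78
Depot→N1→N3→N5→N4→N2: 30+20+6+14+12 = 82
Depot→N1→N4→N2→N3→N5: 30+28+12+4+6 = 80
Depot→N1→N4→N2→N5→N3: 30+28+12+10+6 = 86
… (106 more)
Depot→N5→N3→N4→N2→N1: 8+6+8+12+23 = 57  ← best
The minimum is 57.
One shortest path: Depot → N5 → N3 → N4 → N2 → N1.

Shortest open route: 57.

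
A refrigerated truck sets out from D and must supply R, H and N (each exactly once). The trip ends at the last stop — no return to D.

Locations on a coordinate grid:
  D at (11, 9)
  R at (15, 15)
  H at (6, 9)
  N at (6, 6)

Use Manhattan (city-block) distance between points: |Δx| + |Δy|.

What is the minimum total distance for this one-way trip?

26 — the minimum one-way total.

There are 3! = 6 possible orderings.
D → R → H → N: 10+15+3 = 28
D → R → N → H: 10+18+3 = 31
D → H → R → N: 5+15+18 = 38
D → H → N → R: 5+3+18 = 26
D → N → R → H: 8+18+15 = 41
D → N → H → R: 8+3+15 = 26
The minimum is 26.
One shortest path: D → H → N → R.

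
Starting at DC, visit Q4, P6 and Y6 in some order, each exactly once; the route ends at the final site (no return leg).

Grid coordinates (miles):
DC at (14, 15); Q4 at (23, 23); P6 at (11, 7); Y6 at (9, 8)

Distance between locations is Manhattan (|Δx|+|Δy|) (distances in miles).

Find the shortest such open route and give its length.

There are 3! = 6 possible orderings.
DC → Q4 → P6 → Y6: 17+28+3 = 48
DC → Q4 → Y6 → P6: 17+29+3 = 49
DC → P6 → Q4 → Y6: 11+28+29 = 68
DC → P6 → Y6 → Q4: 11+3+29 = 43
DC → Y6 → Q4 → P6: 12+29+28 = 69
DC → Y6 → P6 → Q4: 12+3+28 = 43
The minimum is 43.
One shortest path: DC → P6 → Y6 → Q4.

Shortest open route: 43 miles.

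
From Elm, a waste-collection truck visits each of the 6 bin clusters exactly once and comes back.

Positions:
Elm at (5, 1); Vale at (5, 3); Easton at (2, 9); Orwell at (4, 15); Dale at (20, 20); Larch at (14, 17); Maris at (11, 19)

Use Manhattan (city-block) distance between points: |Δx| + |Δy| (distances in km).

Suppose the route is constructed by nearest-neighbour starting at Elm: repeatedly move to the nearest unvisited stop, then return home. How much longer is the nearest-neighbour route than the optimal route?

4 km longer than the optimal tour.

From Elm: Vale=2, Easton=11, Orwell=15, Maris=24, Larch=25, Dale=34 → choose Vale (2).
From Vale: Easton=9, Orwell=13, Maris=22, Larch=23, Dale=32 → choose Easton (9).
From Easton: Orwell=8, Maris=19, Larch=20, Dale=29 → choose Orwell (8).
From Orwell: Maris=11, Larch=12, Dale=21 → choose Maris (11).
From Maris: Larch=5, Dale=10 → choose Larch (5).
From Larch: Dale=9 → choose Dale (9).
NN route Elm → Vale → Easton → Orwell → Maris → Larch → Dale → Elm costs 78.
Optimal: Elm → Vale → Easton → Orwell → Larch → Dale → Maris → Elm costs 74 (by enumerating all 360 distinct tours).
Excess = 78 − 74 = 4.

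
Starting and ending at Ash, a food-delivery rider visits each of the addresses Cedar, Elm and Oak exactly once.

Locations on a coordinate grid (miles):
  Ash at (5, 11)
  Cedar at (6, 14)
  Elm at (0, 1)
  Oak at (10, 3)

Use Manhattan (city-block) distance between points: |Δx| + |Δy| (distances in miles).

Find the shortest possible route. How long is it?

There are 3 distinct closed tours to check (reversals are equivalent).
Ash - Cedar - Elm - Oak - Ash: 4+19+12+13 = 48
Ash - Cedar - Oak - Elm - Ash: 4+15+12+15 = 46
Ash - Elm - Cedar - Oak - Ash: 15+19+15+13 = 62
The minimum is 46.
One optimal route: Ash → Cedar → Oak → Elm → Ash (or its reverse).

Minimum total distance: 46 miles.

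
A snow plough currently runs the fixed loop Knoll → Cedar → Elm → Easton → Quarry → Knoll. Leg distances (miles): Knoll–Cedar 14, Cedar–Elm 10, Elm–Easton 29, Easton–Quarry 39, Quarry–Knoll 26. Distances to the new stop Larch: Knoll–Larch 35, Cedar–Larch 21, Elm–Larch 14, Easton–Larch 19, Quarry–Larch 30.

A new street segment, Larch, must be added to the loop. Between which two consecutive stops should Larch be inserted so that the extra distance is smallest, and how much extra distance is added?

Minimum extra distance: 4 miles, inserting Larch between Elm and Easton.

Insertion cost between consecutive stops i–j is d(i,Larch) + d(Larch,j) − d(i,j):
  between Knoll and Cedar: 35 + 21 − 14 = 42
  between Cedar and Elm: 21 + 14 − 10 = 25
  between Elm and Easton: 14 + 19 − 29 = 4
  between Easton and Quarry: 19 + 30 − 39 = 10
  between Quarry and Knoll: 30 + 35 − 26 = 39
Cheapest insertion is between Elm and Easton, adding 4.
New total = 118 + 4 = 122.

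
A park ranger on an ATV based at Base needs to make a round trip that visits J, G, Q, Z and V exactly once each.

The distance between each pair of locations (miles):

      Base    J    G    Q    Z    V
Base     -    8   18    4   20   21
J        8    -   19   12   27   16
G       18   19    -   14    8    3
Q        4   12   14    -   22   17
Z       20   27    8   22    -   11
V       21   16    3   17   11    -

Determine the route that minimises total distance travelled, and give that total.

There are 60 distinct closed tours to check (reversals are equivalent).
Base→J→G→Q→Z→V→Base: 8+19+14+22+11+21 = 95
Base→J→G→Q→V→Z→Base: 8+19+14+17+11+20 = 89
Base→J→G→Z→Q→V→Base: 8+19+8+22+17+21 = 95
Base→J→G→Z→V→Q→Base: 8+19+8+11+17+4 = 67
Base→J→G→V→Q→Z→Base: 8+19+3+17+22+20 = 89
Base→J→G→V→Z→Q→Base: 8+19+3+11+22+4 = 67
Base→J→Q→G→Z→V→Base: 8+12+14+8+11+21 = 74
Base→J→Q→G→V→Z→Base: 8+12+14+3+11+20 = 68
Base→J→Q→Z→G→V→Base: 8+12+22+8+3+21 = 74
Base→J→Q→Z→V→G→Base: 8+12+22+11+3+18 = 74
Base→J→Q→V→G→Z→Base: 8+12+17+3+8+20 = 68
Base→J→Q→V→Z→G→Base: 8+12+17+11+8+18 = 74
Base→J→Z→G→Q→V→Base: 8+27+8+14+17+21 = 95
Base→J→Z→G→V→Q→Base: 8+27+8+3+17+4 = 67
… (46 more)
Base→J→V→G→Z→Q→Base: 8+16+3+8+22+4 = 61  ← best
The minimum is 61.
One optimal route: Base → J → V → G → Z → Q → Base (or its reverse).

61 miles — the shortest possible round trip.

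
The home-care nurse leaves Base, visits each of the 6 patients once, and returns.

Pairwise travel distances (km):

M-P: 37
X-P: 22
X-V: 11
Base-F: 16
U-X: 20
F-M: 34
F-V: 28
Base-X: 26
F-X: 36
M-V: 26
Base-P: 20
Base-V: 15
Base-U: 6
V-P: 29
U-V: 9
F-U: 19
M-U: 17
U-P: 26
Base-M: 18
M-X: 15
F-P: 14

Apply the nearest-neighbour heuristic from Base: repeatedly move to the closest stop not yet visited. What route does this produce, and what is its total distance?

From Base: distances to unvisited — U=6, V=15, F=16, M=18, P=20, X=26. Nearest is U (6).
From U: distances to unvisited — V=9, M=17, F=19, X=20, P=26. Nearest is V (9).
From V: distances to unvisited — X=11, M=26, F=28, P=29. Nearest is X (11).
From X: distances to unvisited — M=15, P=22, F=36. Nearest is M (15).
From M: distances to unvisited — F=34, P=37. Nearest is F (34).
From F: distances to unvisited — P=14. Nearest is P (14).
Return P→Base: 20.
Total = 6 + 9 + 11 + 15 + 34 + 14 + 20 = 109.

109 km along Base → U → V → X → M → F → P → Base.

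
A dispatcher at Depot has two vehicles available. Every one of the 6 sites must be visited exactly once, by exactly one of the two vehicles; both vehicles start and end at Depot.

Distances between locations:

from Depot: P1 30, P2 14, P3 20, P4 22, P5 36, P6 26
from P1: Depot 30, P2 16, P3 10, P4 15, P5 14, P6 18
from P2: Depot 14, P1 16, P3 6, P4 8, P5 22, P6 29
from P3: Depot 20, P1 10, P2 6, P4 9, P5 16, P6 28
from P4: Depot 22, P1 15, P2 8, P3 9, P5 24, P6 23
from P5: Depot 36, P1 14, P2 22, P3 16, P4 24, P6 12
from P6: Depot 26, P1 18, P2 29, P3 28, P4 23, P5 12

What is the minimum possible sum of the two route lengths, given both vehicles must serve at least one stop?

Minimum combined distance: 121.

There are 2^5 − 1 = 31 ways to divide the 6 stops into two non-empty groups. For each, the best each vehicle can do is its own shortest tour through its group:
  {P1} + {P2, P3, P4, P5, P6}: 60 + 85 = 145
  {P2} + {P1, P3, P4, P5, P6}: 28 + 93 = 121
  {P1, P2} + {P3, P4, P5, P6}: 60 + 85 = 145
  {P3} + {P1, P2, P4, P5, P6}: 40 + 89 = 129
  {P1, P3} + {P2, P4, P5, P6}: 60 + 84 = 144
  {P2, P3} + {P1, P4, P5, P6}: 40 + 89 = 129
  … (31 splits in total)
Best: vehicle 1 Depot → P2 → Depot = 28; vehicle 2 Depot → P4 → P3 → P1 → P5 → P6 → Depot = 93; combined 121.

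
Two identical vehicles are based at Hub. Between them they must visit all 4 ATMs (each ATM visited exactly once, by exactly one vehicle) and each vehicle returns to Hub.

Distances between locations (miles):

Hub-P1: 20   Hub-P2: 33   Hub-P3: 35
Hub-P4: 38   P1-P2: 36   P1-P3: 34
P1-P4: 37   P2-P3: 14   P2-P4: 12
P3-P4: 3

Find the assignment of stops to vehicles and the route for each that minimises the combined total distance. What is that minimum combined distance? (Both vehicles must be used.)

123 miles — the smallest possible combined total.

Check every non-empty split of the stops between the two vehicles; for each half take its own optimal tour:
  {P1} + {P2, P3, P4}: 40 + 83 = 123
  {P2} + {P1, P3, P4}: 66 + 95 = 161
  {P1, P2} + {P3, P4}: 89 + 76 = 165
  {P3} + {P1, P2, P4}: 70 + 102 = 172
  {P1, P3} + {P2, P4}: 89 + 83 = 172
  {P2, P3} + {P1, P4}: 82 + 95 = 177
  … (7 splits in total)
Best: vehicle 1 Hub → P1 → Hub = 40; vehicle 2 Hub → P2 → P4 → P3 → Hub = 83; combined 123.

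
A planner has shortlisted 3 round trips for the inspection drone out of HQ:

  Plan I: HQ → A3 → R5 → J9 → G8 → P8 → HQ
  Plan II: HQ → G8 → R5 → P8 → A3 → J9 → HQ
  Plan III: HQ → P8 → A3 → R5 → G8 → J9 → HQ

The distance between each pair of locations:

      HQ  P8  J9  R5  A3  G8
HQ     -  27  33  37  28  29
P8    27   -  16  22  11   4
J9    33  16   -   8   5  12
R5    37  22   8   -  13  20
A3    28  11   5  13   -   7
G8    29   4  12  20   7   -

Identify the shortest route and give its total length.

92 — Plan I is the shortest.

Plan I: 28 + 13 + 8 + 12 + 4 + 27 = 92
Plan II: 29 + 20 + 22 + 11 + 5 + 33 = 120
Plan III: 27 + 11 + 13 + 20 + 12 + 33 = 116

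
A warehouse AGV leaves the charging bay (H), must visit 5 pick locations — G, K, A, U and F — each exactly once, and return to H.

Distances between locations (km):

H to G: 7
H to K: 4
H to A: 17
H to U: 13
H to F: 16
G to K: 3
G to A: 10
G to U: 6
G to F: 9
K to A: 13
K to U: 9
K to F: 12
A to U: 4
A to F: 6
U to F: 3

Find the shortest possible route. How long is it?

Minimum total distance: 39 km.

With 5 stops there are 5!/2 = 60 distinct round trips (a route and its reverse cost the same).
H-G-K-A-U-F-H: 7+3+13+4+3+16 = 46
H-G-K-A-F-U-H: 7+3+13+6+3+13 = 45
H-G-K-U-A-F-H: 7+3+9+4+6+16 = 45
H-G-K-U-F-A-H: 7+3+9+3+6+17 = 45
H-G-K-F-A-U-H: 7+3+12+6+4+13 = 45
H-G-K-F-U-A-H: 7+3+12+3+4+17 = 46
H-G-A-K-U-F-H: 7+10+13+9+3+16 = 58
H-G-A-K-F-U-H: 7+10+13+12+3+13 = 58
H-G-A-U-K-F-H: 7+10+4+9+12+16 = 58
H-G-A-U-F-K-H: 7+10+4+3+12+4 = 40
H-G-A-F-K-U-H: 7+10+6+12+9+13 = 57
H-G-A-F-U-K-H: 7+10+6+3+9+4 = 39
H-G-U-K-A-F-H: 7+6+9+13+6+16 = 57
H-G-U-K-F-A-H: 7+6+9+12+6+17 = 57
… (46 more)
The minimum is 39.
One optimal route: H → G → A → F → U → K → H (or its reverse).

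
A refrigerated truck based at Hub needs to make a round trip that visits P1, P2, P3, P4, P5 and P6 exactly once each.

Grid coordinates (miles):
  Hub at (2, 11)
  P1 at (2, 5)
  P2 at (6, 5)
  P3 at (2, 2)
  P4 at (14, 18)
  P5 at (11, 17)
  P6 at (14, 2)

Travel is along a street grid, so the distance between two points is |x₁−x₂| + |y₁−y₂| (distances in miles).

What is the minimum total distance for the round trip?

Minimum total distance: 62 miles.

Hub→P1→P2→P3→P4→P5→P6→Hub: 6+4+7+28+4+18+21 = 88
Hub→P1→P2→P3→P4→P6→P5→Hub: 6+4+7+28+16+18+15 = 94
Hub→P1→P2→P3→P5→P4→P6→Hub: 6+4+7+24+4+16+21 = 82
Hub→P1→P2→P3→P5→P6→P4→Hub: 6+4+7+24+18+16+19 = 94
Hub→P1→P2→P3→P6→P4→P5→Hub: 6+4+7+12+16+4+15 = 64
Hub→P1→P2→P3→P6→P5→P4→Hub: 6+4+7+12+18+4+19 = 70
Hub→P1→P2→P4→P3→P5→P6→Hub: 6+4+21+28+24+18+21 = 122
Hub→P1→P2→P4→P3→P6→P5→Hub: 6+4+21+28+12+18+15 = 104
… (352 more)
Hub→P1→P3→P2→P6→P4→P5→Hub: 6+3+7+11+16+4+15 = 62  ← best
The minimum is 62.
One optimal route: Hub → P1 → P3 → P2 → P6 → P4 → P5 → Hub (or its reverse).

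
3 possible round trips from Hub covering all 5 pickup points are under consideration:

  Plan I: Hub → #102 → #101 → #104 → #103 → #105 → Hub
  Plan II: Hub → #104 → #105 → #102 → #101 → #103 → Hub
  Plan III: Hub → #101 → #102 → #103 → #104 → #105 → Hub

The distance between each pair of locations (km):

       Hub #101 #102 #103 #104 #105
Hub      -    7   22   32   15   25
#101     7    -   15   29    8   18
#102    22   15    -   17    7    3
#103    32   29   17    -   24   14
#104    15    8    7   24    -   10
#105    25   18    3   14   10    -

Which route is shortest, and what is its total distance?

Shortest is Plan III, total 98 km.

Plan I: 22 + 15 + 8 + 24 + 14 + 25 = 108
Plan II: 15 + 10 + 3 + 15 + 29 + 32 = 104
Plan III: 7 + 15 + 17 + 24 + 10 + 25 = 98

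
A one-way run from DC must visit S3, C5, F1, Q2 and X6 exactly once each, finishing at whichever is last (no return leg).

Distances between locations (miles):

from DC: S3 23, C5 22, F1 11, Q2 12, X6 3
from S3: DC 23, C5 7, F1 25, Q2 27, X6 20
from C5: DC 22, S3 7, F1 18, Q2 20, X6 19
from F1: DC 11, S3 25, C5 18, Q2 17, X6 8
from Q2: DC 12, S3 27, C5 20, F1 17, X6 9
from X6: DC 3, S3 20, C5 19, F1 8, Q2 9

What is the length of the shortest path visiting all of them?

There are 5! = 120 possible orderings.
DC → S3 → C5 → F1 → Q2 → X6: 23+7+18+17+9 = 74
DC → S3 → C5 → F1 → X6 → Q2: 23+7+18+8+9 = 65
DC → S3 → C5 → Q2 → F1 → X6: 23+7+20+17+8 = 75
DC → S3 → C5 → Q2 → X6 → F1: 23+7+20+9+8 = 67
DC → S3 → C5 → X6 → F1 → Q2: 23+7+19+8+17 = 74
DC → S3 → C5 → X6 → Q2 → F1: 23+7+19+9+17 = 75
DC → S3 → F1 → C5 → Q2 → X6: 23+25+18+20+9 = 95
DC → S3 → F1 → C5 → X6 → Q2: 23+25+18+19+9 = 94
DC → S3 → F1 → Q2 → C5 → X6: 23+25+17+20+19 = 104
DC → S3 → F1 → Q2 → X6 → C5: 23+25+17+9+19 = 93
DC → S3 → F1 → X6 → C5 → Q2: 23+25+8+19+20 = 95
DC → S3 → F1 → X6 → Q2 → C5: 23+25+8+9+20 = 85
DC → S3 → Q2 → C5 → F1 → X6: 23+27+20+18+8 = 96
DC → S3 → Q2 → C5 → X6 → F1: 23+27+20+19+8 = 97
… (106 more)
DC → Q2 → X6 → F1 → C5 → S3: 12+9+8+18+7 = 54  ← best
The minimum is 54.
One shortest path: DC → Q2 → X6 → F1 → C5 → S3.

Shortest open route: 54 miles.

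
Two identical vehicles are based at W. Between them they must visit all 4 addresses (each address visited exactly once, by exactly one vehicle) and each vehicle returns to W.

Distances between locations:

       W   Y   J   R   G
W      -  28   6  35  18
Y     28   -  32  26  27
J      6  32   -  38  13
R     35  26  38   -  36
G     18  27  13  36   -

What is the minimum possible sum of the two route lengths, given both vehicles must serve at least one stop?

Check every non-empty split of the stops between the two vehicles; for each half take its own optimal tour:
  {Y} + {J, R, G}: 56 + 90 = 146
  {J} + {Y, R, G}: 12 + 106 = 118
  {Y, J} + {R, G}: 66 + 89 = 155
  {R} + {Y, J, G}: 70 + 74 = 144
  {Y, R} + {J, G}: 89 + 37 = 126
  {J, R} + {Y, G}: 79 + 73 = 152
  … (7 splits in total)
Best: vehicle 1 W → J → W = 12; vehicle 2 W → R → Y → G → W = 106; combined 118.

Minimum combined distance: 118.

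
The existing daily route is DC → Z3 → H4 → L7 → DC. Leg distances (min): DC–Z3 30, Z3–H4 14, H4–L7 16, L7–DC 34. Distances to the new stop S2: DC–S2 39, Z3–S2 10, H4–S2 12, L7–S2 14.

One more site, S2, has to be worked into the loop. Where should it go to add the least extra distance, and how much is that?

Adding 8 min by placing S2 on the Z3–H4 leg.

Insertion cost between consecutive stops i–j is d(i,S2) + d(S2,j) − d(i,j):
  between DC and Z3: 39 + 10 − 30 = 19
  between Z3 and H4: 10 + 12 − 14 = 8
  between H4 and L7: 12 + 14 − 16 = 10
  between L7 and DC: 14 + 39 − 34 = 19
Cheapest insertion is between Z3 and H4, adding 8.
New total = 94 + 8 = 102.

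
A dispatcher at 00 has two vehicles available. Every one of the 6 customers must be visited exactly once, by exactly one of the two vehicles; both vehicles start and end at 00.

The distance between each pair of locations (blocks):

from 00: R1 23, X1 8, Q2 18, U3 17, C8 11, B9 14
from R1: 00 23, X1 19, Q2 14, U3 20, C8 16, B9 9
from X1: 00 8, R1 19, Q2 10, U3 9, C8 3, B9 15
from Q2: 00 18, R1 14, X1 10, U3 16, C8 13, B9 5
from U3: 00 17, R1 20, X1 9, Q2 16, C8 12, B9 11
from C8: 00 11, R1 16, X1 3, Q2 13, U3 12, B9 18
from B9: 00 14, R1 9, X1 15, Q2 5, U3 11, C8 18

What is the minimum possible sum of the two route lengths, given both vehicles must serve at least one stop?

There are 2^5 − 1 = 31 ways to divide the 6 stops into two non-empty groups. For each, the best each vehicle can do is its own shortest tour through its group:
  {R1} + {X1, Q2, U3, C8, B9}: 46 + 57 = 103
  {X1} + {R1, Q2, U3, C8, B9}: 16 + 74 = 90
  {R1, X1} + {Q2, U3, C8, B9}: 50 + 57 = 107
  {Q2} + {R1, X1, U3, C8, B9}: 36 + 64 = 100
  {R1, Q2} + {X1, U3, C8, B9}: 55 + 48 = 103
  {X1, Q2} + {R1, U3, C8, B9}: 36 + 64 = 100
  … (31 splits in total)
Best: vehicle 1 00 → X1 → 00 = 16; vehicle 2 00 → U3 → Q2 → B9 → R1 → C8 → 00 = 74; combined 90.

90 blocks — the smallest possible combined total.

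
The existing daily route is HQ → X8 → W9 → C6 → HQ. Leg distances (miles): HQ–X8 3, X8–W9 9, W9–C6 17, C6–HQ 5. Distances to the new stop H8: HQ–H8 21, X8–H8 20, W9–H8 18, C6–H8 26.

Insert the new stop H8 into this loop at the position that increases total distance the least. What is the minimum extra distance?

Adding 27 miles by placing H8 on the W9–C6 leg.

Insertion cost between consecutive stops i–j is d(i,H8) + d(H8,j) − d(i,j):
  between HQ and X8: 21 + 20 − 3 = 38
  between X8 and W9: 20 + 18 − 9 = 29
  between W9 and C6: 18 + 26 − 17 = 27
  between C6 and HQ: 26 + 21 − 5 = 42
Cheapest insertion is between W9 and C6, adding 27.
New total = 34 + 27 = 61.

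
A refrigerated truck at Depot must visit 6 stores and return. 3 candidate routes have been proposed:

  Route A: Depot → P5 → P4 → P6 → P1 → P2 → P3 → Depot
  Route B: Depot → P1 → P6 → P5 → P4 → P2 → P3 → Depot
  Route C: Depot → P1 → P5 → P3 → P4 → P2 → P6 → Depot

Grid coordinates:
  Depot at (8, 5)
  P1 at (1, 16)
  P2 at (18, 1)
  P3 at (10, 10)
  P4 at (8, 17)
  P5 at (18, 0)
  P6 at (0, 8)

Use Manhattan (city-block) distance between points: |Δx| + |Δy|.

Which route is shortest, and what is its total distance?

124 — Route A is the shortest.

Route A: 15 + 27 + 17 + 9 + 32 + 17 + 7 = 124
Route B: 18 + 9 + 26 + 27 + 26 + 17 + 7 = 130
Route C: 18 + 33 + 18 + 9 + 26 + 25 + 11 = 140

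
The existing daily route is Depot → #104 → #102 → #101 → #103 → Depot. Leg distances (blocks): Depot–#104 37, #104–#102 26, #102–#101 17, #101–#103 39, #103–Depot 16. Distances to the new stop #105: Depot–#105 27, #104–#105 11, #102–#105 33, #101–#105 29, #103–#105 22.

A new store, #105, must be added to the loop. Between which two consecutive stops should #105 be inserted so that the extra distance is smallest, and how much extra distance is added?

+1 blocks — insert #105 between Depot and #104.

Insertion cost between consecutive stops i–j is d(i,#105) + d(#105,j) − d(i,j):
  between Depot and #104: 27 + 11 − 37 = 1
  between #104 and #102: 11 + 33 − 26 = 18
  between #102 and #101: 33 + 29 − 17 = 45
  between #101 and #103: 29 + 22 − 39 = 12
  between #103 and Depot: 22 + 27 − 16 = 33
Cheapest insertion is between Depot and #104, adding 1.
New total = 135 + 1 = 136.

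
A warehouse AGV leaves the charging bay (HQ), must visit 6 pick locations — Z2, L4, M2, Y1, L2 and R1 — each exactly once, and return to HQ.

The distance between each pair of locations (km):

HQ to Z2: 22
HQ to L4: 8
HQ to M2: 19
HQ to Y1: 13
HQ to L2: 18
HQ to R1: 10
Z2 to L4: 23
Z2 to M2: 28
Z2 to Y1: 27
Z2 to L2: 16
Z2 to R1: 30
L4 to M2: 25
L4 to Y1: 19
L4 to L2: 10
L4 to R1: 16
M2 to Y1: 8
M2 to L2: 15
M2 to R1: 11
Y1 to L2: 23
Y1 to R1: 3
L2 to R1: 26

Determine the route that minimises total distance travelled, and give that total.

Minimum total distance: 83 km.

There are 360 distinct closed tours to check (reversals are equivalent).
HQ → Z2 → L4 → M2 → Y1 → L2 → R1 → HQ: 22+23+25+8+23+26+10 = 137
HQ → Z2 → L4 → M2 → Y1 → R1 → L2 → HQ: 22+23+25+8+3+26+18 = 125
HQ → Z2 → L4 → M2 → L2 → Y1 → R1 → HQ: 22+23+25+15+23+3+10 = 121
HQ → Z2 → L4 → M2 → L2 → R1 → Y1 → HQ: 22+23+25+15+26+3+13 = 127
HQ → Z2 → L4 → M2 → R1 → Y1 → L2 → HQ: 22+23+25+11+3+23+18 = 125
HQ → Z2 → L4 → M2 → R1 → L2 → Y1 → HQ: 22+23+25+11+26+23+13 = 143
HQ → Z2 → L4 → Y1 → M2 → L2 → R1 → HQ: 22+23+19+8+15+26+10 = 123
HQ → Z2 → L4 → Y1 → M2 → R1 → L2 → HQ: 22+23+19+8+11+26+18 = 127
… (352 more)
HQ → L4 → Z2 → L2 → M2 → Y1 → R1 → HQ: 8+23+16+15+8+3+10 = 83  ← best
The minimum is 83.
One optimal route: HQ → L4 → Z2 → L2 → M2 → Y1 → R1 → HQ (or its reverse).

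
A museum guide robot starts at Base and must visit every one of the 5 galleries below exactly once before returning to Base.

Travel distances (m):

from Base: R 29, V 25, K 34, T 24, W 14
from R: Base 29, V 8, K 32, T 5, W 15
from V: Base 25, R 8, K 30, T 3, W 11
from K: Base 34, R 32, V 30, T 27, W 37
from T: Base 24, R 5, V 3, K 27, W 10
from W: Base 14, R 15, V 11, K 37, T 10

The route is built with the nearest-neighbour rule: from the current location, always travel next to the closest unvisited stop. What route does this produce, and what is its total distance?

Base → [W:14 / T:24 / V:25 / R:29 / K:34] → W (14)
W → [T:10 / V:11 / R:15 / K:37] → T (10)
T → [V:3 / R:5 / K:27] → V (3)
V → [R:8 / K:30] → R (8)
R → [K:32] → K (32)
Return K→Base: 34.
Total = 14 + 10 + 3 + 8 + 32 + 34 = 101.

Total distance 101 m via the nearest-neighbour route Base → W → T → V → R → K → Base.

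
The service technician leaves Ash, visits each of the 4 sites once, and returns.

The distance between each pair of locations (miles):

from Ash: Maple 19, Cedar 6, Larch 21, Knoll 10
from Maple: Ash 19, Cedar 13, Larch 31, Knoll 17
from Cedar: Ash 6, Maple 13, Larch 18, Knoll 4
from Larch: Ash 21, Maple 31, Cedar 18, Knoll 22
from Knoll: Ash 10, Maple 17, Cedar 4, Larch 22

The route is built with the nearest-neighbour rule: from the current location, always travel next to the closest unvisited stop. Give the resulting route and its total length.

Ash → [Cedar:6 / Knoll:10 / Maple:19 / Larch:21] → Cedar (6)
Cedar → [Knoll:4 / Maple:13 / Larch:18] → Knoll (4)
Knoll → [Maple:17 / Larch:22] → Maple (17)
Maple → [Larch:31] → Larch (31)
Return Larch→Ash: 21.
Total = 6 + 4 + 17 + 31 + 21 = 79.

79 miles along Ash → Cedar → Knoll → Maple → Larch → Ash.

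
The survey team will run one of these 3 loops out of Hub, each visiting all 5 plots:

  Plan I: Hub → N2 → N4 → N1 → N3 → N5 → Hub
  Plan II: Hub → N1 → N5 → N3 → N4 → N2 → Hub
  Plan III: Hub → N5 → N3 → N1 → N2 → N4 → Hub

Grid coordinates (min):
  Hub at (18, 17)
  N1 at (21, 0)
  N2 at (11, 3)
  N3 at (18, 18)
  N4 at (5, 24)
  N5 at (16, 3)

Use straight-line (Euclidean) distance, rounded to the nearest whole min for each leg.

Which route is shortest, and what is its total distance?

Plan I: 16 + 22 + 29 + 18 + 15 + 14 = 114
Plan II: 17 + 6 + 15 + 14 + 22 + 16 = 90
Plan III: 14 + 15 + 18 + 10 + 22 + 15 = 94

90 min — Plan II is the shortest.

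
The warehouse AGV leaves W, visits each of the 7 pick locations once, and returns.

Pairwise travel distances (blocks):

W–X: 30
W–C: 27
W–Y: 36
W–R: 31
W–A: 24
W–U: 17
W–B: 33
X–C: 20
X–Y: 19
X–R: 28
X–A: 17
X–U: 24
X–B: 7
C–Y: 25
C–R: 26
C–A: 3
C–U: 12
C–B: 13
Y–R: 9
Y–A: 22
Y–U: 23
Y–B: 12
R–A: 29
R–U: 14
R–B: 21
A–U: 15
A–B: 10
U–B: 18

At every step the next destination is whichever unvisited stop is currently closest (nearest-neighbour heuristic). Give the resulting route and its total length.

108 blocks along W → U → C → A → B → X → Y → R → W.

From W: distances to unvisited — U=17, A=24, C=27, X=30, R=31, B=33, Y=36. Nearest is U (17).
From U: distances to unvisited — C=12, R=14, A=15, B=18, Y=23, X=24. Nearest is C (12).
From C: distances to unvisited — A=3, B=13, X=20, Y=25, R=26. Nearest is A (3).
From A: distances to unvisited — B=10, X=17, Y=22, R=29. Nearest is B (10).
From B: distances to unvisited — X=7, Y=12, R=21. Nearest is X (7).
From X: distances to unvisited — Y=19, R=28. Nearest is Y (19).
From Y: distances to unvisited — R=9. Nearest is R (9).
Return R→W: 31.
Total = 17 + 12 + 3 + 10 + 7 + 19 + 9 + 31 = 108.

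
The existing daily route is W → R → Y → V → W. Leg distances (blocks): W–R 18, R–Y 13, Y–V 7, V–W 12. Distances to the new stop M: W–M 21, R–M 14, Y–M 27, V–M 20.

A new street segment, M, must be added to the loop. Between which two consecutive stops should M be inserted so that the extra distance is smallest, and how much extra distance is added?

+17 blocks — insert M between W and R.

Insertion cost between consecutive stops i–j is d(i,M) + d(M,j) − d(i,j):
  between W and R: 21 + 14 − 18 = 17
  between R and Y: 14 + 27 − 13 = 28
  between Y and V: 27 + 20 − 7 = 40
  between V and W: 20 + 21 − 12 = 29
Cheapest insertion is between W and R, adding 17.
New total = 50 + 17 = 67.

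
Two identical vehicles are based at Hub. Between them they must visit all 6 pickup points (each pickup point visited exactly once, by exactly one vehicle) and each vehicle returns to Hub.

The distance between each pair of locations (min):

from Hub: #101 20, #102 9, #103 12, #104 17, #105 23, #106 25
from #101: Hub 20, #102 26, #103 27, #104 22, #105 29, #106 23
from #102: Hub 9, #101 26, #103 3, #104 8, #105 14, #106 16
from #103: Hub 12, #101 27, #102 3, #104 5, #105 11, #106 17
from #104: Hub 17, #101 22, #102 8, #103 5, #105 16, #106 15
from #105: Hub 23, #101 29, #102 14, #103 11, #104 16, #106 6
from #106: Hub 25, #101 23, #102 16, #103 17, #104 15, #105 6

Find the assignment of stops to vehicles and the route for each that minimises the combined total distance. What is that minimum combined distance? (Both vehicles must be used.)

Try each way of splitting the stops between the two vehicles (each non-empty) and, for each split, find the best tour for each vehicle:
  {#101} + {#102, #103, #104, #105, #106}: 40 + 61 = 101
  {#102} + {#101, #103, #104, #105, #106}: 18 + 82 = 100
  {#101, #102} + {#103, #104, #105, #106}: 55 + 61 = 116
  {#103} + {#101, #102, #104, #105, #106}: 24 + 82 = 106
  {#101, #103} + {#102, #104, #105, #106}: 59 + 61 = 120
  {#102, #103} + {#101, #104, #105, #106}: 24 + 82 = 106
  … (31 splits in total)
Best: vehicle 1 Hub → #102 → Hub = 18; vehicle 2 Hub → #101 → #106 → #105 → #103 → #104 → Hub = 82; combined 100.

Minimum combined distance: 100 min.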